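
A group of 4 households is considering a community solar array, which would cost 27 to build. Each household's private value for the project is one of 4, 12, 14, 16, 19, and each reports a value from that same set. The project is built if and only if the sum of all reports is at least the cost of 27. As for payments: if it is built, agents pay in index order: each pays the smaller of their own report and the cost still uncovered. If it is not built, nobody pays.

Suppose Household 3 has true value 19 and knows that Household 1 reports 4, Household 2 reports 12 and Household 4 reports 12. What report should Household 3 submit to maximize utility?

4

Report 4: project built, pays 4, utility 19 - 4 = 15.
Report 12: project built, pays 11, utility 19 - 11 = 8.
Report 14: project built, pays 11, utility 19 - 11 = 8.
Report 16: project built, pays 11, utility 19 - 11 = 8.
Report 19: project built, pays 11, utility 19 - 11 = 8.
The best choice is 4 with utility 15.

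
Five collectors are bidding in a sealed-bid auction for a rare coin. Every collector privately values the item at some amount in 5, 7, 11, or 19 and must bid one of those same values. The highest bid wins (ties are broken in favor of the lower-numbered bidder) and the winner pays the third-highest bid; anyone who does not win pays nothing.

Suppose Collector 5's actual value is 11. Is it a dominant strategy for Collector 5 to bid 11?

Consider the case where Collector 1 bids 5, Collector 2 bids 5, Collector 3 bids 5 and Collector 4 bids 11.
Truthful bid 11: loses, pays 0, utility 0.
Bid 19 instead: wins, pays 5, utility 11 - 5 = 6.
Since 6 > 0, bidding 19 is strictly better here, so truthful bidding is not dominant.

No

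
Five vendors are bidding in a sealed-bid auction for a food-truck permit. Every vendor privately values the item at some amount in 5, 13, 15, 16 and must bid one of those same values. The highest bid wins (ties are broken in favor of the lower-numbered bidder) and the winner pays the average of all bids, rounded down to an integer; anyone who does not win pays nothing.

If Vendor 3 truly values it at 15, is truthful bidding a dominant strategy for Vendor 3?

No

Consider the case where Vendor 1 bids 5, Vendor 2 bids 5, Vendor 4 bids 5 and Vendor 5 bids 5.
Truthful bid 15: wins, pays 7, utility 15 - 7 = 8.
Bid 13 instead: wins, pays 6, utility 15 - 6 = 9.
Since 9 > 8, bidding 13 is strictly better here, so truthful bidding is not dominant.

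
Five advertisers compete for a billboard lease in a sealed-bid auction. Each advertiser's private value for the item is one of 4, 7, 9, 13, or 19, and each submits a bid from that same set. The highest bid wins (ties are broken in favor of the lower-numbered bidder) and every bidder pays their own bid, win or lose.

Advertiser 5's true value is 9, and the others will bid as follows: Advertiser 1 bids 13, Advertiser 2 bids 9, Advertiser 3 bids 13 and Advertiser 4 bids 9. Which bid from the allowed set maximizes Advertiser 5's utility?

4

Bid 4: loses but pays 4, utility -4.
Bid 7: loses but pays 7, utility -7.
Bid 9: loses but pays 9, utility -9.
Bid 13: loses but pays 13, utility -13.
Bid 19: wins, pays 19, utility 9 - 19 = -10.
The best choice is 4 with utility -4.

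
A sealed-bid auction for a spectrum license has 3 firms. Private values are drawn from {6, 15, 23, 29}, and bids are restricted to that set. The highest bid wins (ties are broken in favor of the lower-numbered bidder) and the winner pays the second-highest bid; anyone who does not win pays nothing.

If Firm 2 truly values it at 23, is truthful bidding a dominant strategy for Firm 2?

Yes

Check each profile of the others' bids and compare truth against every alternative bid.
Others bid (6, 6): truth gives 17, best alternative gives 17.
Others bid (6, 15): truth gives 8, best alternative gives 8.
Others bid (15, 6): truth gives 8, best alternative gives 8.
Others bid (15, 15): truth gives 8, best alternative gives 8.
Others bid (6, 23): truth gives 0, best alternative gives 0.
Others bid (6, 29): truth gives 0, best alternative gives 0.
(Remaining 10 profiles checked similarly; truth is weakly best in each.)
In every case the truthful bid is at least as good as any alternative, so it is a dominant strategy.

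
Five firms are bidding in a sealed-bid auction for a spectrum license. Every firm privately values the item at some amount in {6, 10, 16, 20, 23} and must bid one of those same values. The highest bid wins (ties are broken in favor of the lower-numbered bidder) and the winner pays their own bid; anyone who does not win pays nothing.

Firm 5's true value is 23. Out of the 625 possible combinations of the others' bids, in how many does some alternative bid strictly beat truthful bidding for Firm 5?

81

Others bid (6, 6, 6, 6): truth gives 0; bid 10 gives 13 > 0. Violating.
Others bid (6, 6, 6, 10): truth gives 0; bid 16 gives 7 > 0. Violating.
Others bid (6, 6, 6, 16): truth gives 0; bid 20 gives 3 > 0. Violating.
Others bid (6, 6, 10, 6): truth gives 0; bid 16 gives 7 > 0. Violating.
Others bid (6, 6, 6, 20): truth gives 0; no alternative beats it.
Others bid (6, 6, 6, 23): truth gives 0; no alternative beats it.
(Checking all 625 profiles: 81 have a profitable deviation, 544 do not.)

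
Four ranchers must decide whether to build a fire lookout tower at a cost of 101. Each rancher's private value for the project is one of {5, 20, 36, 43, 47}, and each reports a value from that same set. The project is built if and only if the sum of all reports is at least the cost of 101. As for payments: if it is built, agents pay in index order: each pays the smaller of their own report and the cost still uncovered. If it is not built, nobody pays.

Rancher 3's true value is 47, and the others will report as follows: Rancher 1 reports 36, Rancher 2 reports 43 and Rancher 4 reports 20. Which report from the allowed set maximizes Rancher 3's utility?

Report 5: project built, pays 5, utility 47 - 5 = 42.
Report 20: project built, pays 20, utility 47 - 20 = 27.
Report 36: project built, pays 22, utility 47 - 22 = 25.
Report 43: project built, pays 22, utility 47 - 22 = 25.
Report 47: project built, pays 22, utility 47 - 22 = 25.
The best choice is 5 with utility 42.

5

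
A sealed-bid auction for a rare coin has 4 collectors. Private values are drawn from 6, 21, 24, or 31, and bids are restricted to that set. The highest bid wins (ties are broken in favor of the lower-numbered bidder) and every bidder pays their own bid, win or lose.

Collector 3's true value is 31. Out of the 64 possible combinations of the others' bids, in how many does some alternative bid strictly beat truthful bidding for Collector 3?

Others bid (6, 6, 6): truth gives 0; bid 21 gives 10 > 0. Violating.
Others bid (6, 6, 21): truth gives 0; bid 21 gives 10 > 0. Violating.
Others bid (6, 6, 24): truth gives 0; bid 24 gives 7 > 0. Violating.
Others bid (6, 21, 6): truth gives 0; bid 24 gives 7 > 0. Violating.
Others bid (6, 6, 31): truth gives 0; no alternative beats it.
Others bid (6, 21, 31): truth gives 0; no alternative beats it.
(Checking all 64 profiles: 40 have a profitable deviation, 24 do not.)

40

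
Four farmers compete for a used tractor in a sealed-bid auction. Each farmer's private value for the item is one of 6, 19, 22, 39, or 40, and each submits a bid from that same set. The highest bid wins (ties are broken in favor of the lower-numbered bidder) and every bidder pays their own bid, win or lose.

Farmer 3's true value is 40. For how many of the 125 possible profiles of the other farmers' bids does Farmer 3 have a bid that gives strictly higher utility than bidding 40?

Others bid (6, 6, 6): truth gives 0; bid 19 gives 21 > 0. Violating.
Others bid (6, 6, 19): truth gives 0; bid 19 gives 21 > 0. Violating.
Others bid (6, 6, 22): truth gives 0; bid 22 gives 18 > 0. Violating.
Others bid (6, 6, 39): truth gives 0; bid 39 gives 1 > 0. Violating.
Others bid (6, 6, 40): truth gives 0; no alternative beats it.
Others bid (6, 19, 40): truth gives 0; no alternative beats it.
(Checking all 125 profiles: 81 have a profitable deviation, 44 do not.)

81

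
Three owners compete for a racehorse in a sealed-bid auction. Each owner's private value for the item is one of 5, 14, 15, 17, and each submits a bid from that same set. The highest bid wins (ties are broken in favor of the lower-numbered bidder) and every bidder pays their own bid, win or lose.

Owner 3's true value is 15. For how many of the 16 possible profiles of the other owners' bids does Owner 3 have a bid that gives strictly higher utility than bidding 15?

13

Others bid (5, 5): truth gives 0; bid 14 gives 1 > 0. Violating.
Others bid (5, 15): truth gives -15; bid 17 gives -2 > -15. Violating.
Others bid (5, 17): truth gives -15; bid 5 gives -5 > -15. Violating.
Others bid (14, 15): truth gives -15; bid 17 gives -2 > -15. Violating.
Others bid (5, 14): truth gives 0; no alternative beats it.
Others bid (14, 5): truth gives 0; no alternative beats it.
(Checking all 16 profiles: 13 have a profitable deviation, 3 do not.)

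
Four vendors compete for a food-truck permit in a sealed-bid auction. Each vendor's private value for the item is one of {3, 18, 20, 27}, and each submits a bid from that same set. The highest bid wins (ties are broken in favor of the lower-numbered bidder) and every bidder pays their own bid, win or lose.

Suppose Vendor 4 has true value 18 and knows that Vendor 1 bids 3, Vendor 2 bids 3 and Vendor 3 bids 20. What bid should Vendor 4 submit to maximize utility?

Bid 3: loses but pays 3, utility -3.
Bid 18: loses but pays 18, utility -18.
Bid 20: loses but pays 20, utility -20.
Bid 27: wins, pays 27, utility 18 - 27 = -9.
The best choice is 3 with utility -3.

3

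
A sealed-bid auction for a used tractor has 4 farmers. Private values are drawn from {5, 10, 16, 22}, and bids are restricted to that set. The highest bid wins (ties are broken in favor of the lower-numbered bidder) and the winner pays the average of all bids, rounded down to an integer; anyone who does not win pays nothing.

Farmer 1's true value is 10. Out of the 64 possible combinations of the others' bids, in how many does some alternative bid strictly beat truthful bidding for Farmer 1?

Others bid (5, 5, 5): truth gives 4; bid 5 gives 5 > 4. Violating.
Others bid (5, 5, 10): truth gives 3; no alternative beats it.
Others bid (5, 5, 16): truth gives 0; no alternative beats it.
(Checking all 64 profiles: 1 has a profitable deviation, 63 do not.)

1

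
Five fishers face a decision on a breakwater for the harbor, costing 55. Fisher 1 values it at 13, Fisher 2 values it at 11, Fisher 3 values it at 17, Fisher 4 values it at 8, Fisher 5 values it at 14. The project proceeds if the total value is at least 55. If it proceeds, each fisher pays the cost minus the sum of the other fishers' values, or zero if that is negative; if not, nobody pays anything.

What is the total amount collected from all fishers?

Total value 63 ≥ cost 55, so it is built.
Fisher 1: others sum to 50; max(0, 55 - 50) = 5.
Fisher 2: others sum to 52; max(0, 55 - 52) = 3.
Fisher 3: others sum to 46; max(0, 55 - 46) = 9.
Fisher 4: others sum to 55; max(0, 55 - 55) = 0.
Fisher 5: others sum to 49; max(0, 55 - 49) = 6.
Total collected = 5 + 3 + 9 + 0 + 6 = 23.

23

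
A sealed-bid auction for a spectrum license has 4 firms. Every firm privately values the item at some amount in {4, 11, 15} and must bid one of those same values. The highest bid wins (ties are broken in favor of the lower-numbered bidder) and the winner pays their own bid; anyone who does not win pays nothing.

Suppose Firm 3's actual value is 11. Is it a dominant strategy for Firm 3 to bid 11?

Yes

Check each profile of the others' bids and compare truth against every alternative bid.
Others bid (4, 4, 4): truth gives 0, best alternative gives 0.
Others bid (4, 4, 11): truth gives 0, best alternative gives 0.
Others bid (4, 4, 15): truth gives 0, best alternative gives 0.
Others bid (4, 11, 4): truth gives 0, best alternative gives 0.
Others bid (4, 11, 11): truth gives 0, best alternative gives 0.
Others bid (4, 11, 15): truth gives 0, best alternative gives 0.
(Remaining 21 profiles checked similarly; truth is weakly best in each.)
In every case the truthful bid is at least as good as any alternative, so it is a dominant strategy.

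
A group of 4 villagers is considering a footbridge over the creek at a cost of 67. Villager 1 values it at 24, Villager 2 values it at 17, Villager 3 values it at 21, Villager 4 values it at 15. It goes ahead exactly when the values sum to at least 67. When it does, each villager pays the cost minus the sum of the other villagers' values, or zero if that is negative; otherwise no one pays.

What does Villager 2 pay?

7

Total value 77 ≥ cost 67, so the project is built.
The other villagers' values sum to 60.
Cost minus that sum is 67 - 60 = 7.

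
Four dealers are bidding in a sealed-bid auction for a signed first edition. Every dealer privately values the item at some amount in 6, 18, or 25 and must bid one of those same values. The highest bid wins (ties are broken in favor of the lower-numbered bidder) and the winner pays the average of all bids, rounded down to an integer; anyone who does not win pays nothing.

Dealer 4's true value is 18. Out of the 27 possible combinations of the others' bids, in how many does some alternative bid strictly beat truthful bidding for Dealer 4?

6

Others bid (6, 6, 18): truth gives 0; bid 25 gives 5 > 0. Violating.
Others bid (6, 18, 6): truth gives 0; bid 25 gives 5 > 0. Violating.
Others bid (6, 18, 18): truth gives 0; bid 25 gives 2 > 0. Violating.
Others bid (18, 6, 6): truth gives 0; bid 25 gives 5 > 0. Violating.
Others bid (6, 6, 6): truth gives 9; no alternative beats it.
Others bid (6, 6, 25): truth gives 0; no alternative beats it.
(Checking all 27 profiles: 6 have a profitable deviation, 21 do not.)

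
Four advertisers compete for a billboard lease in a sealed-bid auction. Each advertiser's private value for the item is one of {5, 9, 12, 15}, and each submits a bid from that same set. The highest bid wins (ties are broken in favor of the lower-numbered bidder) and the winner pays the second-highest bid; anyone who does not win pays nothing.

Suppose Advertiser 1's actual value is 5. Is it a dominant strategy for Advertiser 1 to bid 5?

Yes

Check each profile of the others' bids and compare truth against every alternative bid.
Others bid (5, 5, 9): truth gives 0, best alternative gives -4.
Others bid (5, 9, 5): truth gives 0, best alternative gives -4.
Others bid (5, 9, 9): truth gives 0, best alternative gives -4.
Others bid (9, 5, 5): truth gives 0, best alternative gives -4.
Others bid (9, 5, 9): truth gives 0, best alternative gives -4.
Others bid (9, 9, 5): truth gives 0, best alternative gives -4.
(Remaining 58 profiles checked similarly; truth is weakly best in each.)
In every case the truthful bid is at least as good as any alternative, so it is a dominant strategy.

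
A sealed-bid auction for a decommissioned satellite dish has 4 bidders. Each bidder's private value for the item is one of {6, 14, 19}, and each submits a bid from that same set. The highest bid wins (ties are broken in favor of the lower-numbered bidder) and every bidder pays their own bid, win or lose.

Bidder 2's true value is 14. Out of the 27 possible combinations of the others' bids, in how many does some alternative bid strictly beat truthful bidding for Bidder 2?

23

Others bid (6, 6, 19): truth gives -14; bid 19 gives -5 > -14. Violating.
Others bid (6, 14, 19): truth gives -14; bid 19 gives -5 > -14. Violating.
Others bid (6, 19, 6): truth gives -14; bid 19 gives -5 > -14. Violating.
Others bid (6, 19, 14): truth gives -14; bid 19 gives -5 > -14. Violating.
Others bid (6, 6, 6): truth gives 0; no alternative beats it.
Others bid (6, 6, 14): truth gives 0; no alternative beats it.
(Checking all 27 profiles: 23 have a profitable deviation, 4 do not.)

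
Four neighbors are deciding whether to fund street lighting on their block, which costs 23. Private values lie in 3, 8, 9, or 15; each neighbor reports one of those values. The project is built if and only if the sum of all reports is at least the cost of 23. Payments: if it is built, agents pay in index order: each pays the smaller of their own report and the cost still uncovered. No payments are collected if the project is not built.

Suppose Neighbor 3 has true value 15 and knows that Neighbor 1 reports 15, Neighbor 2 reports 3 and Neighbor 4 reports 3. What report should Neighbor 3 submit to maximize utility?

Report 3: project built, pays 3, utility 15 - 3 = 12.
Report 8: project built, pays 5, utility 15 - 5 = 10.
Report 9: project built, pays 5, utility 15 - 5 = 10.
Report 15: project built, pays 5, utility 15 - 5 = 10.
The best choice is 3 with utility 12.

3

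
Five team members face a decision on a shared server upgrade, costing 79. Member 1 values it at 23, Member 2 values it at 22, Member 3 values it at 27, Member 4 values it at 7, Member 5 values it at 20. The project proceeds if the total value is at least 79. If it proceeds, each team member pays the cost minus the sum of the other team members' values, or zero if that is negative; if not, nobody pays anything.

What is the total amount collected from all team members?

12

Total value 99 ≥ cost 79, so it is built.
Member 1: others sum to 76; max(0, 79 - 76) = 3.
Member 2: others sum to 77; max(0, 79 - 77) = 2.
Member 3: others sum to 72; max(0, 79 - 72) = 7.
Member 4: others sum to 92; max(0, 79 - 92) = 0.
Member 5: others sum to 79; max(0, 79 - 79) = 0.
Total collected = 3 + 2 + 7 + 0 + 0 = 12.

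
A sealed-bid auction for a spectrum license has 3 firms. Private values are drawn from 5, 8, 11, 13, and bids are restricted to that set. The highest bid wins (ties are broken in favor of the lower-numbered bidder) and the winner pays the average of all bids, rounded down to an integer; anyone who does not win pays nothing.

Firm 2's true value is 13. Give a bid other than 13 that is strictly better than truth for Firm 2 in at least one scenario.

8

Suppose Firm 1 bids 5 and Firm 3 bids 5.
Bid 13: wins, pays 7, utility 13 - 7 = 6.
Bid 8: wins, pays 6, utility 13 - 6 = 7.
So bidding 8 beats truth here (7 > 6).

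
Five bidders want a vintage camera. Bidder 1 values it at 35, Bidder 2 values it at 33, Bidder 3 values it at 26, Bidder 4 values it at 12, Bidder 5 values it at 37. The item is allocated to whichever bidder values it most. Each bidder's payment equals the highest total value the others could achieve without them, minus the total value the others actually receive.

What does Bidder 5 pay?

Bidder 5 has the highest value and receives the item.
Without Bidder 5, the item would go to the next-highest value, 35, so the others could achieve 35.
With Bidder 5 present and winning, the others receive nothing, so their total is 0.
Payment = 35 - 0 = 35.

35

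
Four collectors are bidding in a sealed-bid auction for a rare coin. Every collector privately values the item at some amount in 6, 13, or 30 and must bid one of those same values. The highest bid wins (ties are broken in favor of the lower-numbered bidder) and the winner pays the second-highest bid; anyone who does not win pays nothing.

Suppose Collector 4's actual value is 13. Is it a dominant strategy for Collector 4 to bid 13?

Yes

Check each profile of the others' bids and compare truth against every alternative bid.
Others bid (6, 6, 6): truth gives 7, best alternative gives 7.
Others bid (6, 6, 13): truth gives 0, best alternative gives 0.
Others bid (6, 6, 30): truth gives 0, best alternative gives 0.
Others bid (6, 13, 6): truth gives 0, best alternative gives 0.
Others bid (6, 13, 13): truth gives 0, best alternative gives 0.
Others bid (6, 13, 30): truth gives 0, best alternative gives 0.
(Remaining 21 profiles checked similarly; truth is weakly best in each.)
In every case the truthful bid is at least as good as any alternative, so it is a dominant strategy.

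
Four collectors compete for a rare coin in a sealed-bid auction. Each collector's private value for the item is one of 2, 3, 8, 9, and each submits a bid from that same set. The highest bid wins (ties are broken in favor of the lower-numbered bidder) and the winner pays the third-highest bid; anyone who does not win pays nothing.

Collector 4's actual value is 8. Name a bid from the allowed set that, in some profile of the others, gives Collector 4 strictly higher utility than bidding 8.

Suppose Collector 1 bids 2, Collector 2 bids 2 and Collector 3 bids 8.
Bid 8: loses, pays 0, utility 0.
Bid 9: wins, pays 2, utility 8 - 2 = 6.
So bidding 9 beats truth here (6 > 0).

9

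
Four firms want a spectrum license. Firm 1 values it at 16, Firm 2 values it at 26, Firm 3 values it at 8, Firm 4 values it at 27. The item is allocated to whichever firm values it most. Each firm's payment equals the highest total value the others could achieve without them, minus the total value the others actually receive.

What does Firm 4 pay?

Firm 4 has the highest value and receives the item.
Without Firm 4, the item would go to the next-highest value, 26, so the others could achieve 26.
With Firm 4 present and winning, the others receive nothing, so their total is 0.
Payment = 26 - 0 = 26.

26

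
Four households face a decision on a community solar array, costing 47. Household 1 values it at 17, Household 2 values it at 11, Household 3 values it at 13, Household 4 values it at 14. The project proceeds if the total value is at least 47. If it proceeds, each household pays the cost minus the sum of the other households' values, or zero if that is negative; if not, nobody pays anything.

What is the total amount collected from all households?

Total value 55 ≥ cost 47, so it is built.
Household 1: others sum to 38; max(0, 47 - 38) = 9.
Household 2: others sum to 44; max(0, 47 - 44) = 3.
Household 3: others sum to 42; max(0, 47 - 42) = 5.
Household 4: others sum to 41; max(0, 47 - 41) = 6.
Total collected = 9 + 3 + 5 + 6 = 23.

23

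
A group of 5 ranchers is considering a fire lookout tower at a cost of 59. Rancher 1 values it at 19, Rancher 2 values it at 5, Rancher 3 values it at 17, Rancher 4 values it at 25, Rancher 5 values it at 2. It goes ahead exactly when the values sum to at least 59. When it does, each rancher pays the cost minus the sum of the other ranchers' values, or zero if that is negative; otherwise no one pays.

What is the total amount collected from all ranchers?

34

Total value 68 ≥ cost 59, so it is built.
Rancher 1: others sum to 49; max(0, 59 - 49) = 10.
Rancher 2: others sum to 63; max(0, 59 - 63) = 0.
Rancher 3: others sum to 51; max(0, 59 - 51) = 8.
Rancher 4: others sum to 43; max(0, 59 - 43) = 16.
Rancher 5: others sum to 66; max(0, 59 - 66) = 0.
Total collected = 10 + 0 + 8 + 16 + 0 = 34.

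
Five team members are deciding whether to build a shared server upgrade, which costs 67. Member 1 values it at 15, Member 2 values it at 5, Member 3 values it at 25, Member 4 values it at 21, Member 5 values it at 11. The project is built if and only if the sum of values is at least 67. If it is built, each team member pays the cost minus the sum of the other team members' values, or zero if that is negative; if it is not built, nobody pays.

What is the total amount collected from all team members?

32

Total value 77 ≥ cost 67, so it is built.
Member 1: others sum to 62; max(0, 67 - 62) = 5.
Member 2: others sum to 72; max(0, 67 - 72) = 0.
Member 3: others sum to 52; max(0, 67 - 52) = 15.
Member 4: others sum to 56; max(0, 67 - 56) = 11.
Member 5: others sum to 66; max(0, 67 - 66) = 1.
Total collected = 5 + 0 + 15 + 11 + 1 = 32.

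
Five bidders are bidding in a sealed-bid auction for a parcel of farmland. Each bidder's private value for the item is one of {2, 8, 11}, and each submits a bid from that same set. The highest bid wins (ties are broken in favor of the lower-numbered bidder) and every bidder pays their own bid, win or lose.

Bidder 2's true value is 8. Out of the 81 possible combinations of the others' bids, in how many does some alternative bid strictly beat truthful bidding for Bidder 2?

73

Others bid (2, 2, 2, 11): truth gives -8; bid 2 gives -2 > -8. Violating.
Others bid (2, 2, 8, 11): truth gives -8; bid 2 gives -2 > -8. Violating.
Others bid (2, 2, 11, 2): truth gives -8; bid 2 gives -2 > -8. Violating.
Others bid (2, 2, 11, 8): truth gives -8; bid 2 gives -2 > -8. Violating.
Others bid (2, 2, 2, 2): truth gives 0; no alternative beats it.
Others bid (2, 2, 2, 8): truth gives 0; no alternative beats it.
(Checking all 81 profiles: 73 have a profitable deviation, 8 do not.)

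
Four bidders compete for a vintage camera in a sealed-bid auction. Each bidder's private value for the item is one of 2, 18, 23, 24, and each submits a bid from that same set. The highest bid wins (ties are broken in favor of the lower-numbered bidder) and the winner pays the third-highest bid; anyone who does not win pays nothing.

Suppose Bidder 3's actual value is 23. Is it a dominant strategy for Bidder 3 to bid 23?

No

Consider the case where Bidder 1 bids 2, Bidder 2 bids 2 and Bidder 4 bids 24.
Truthful bid 23: loses, pays 0, utility 0.
Bid 24 instead: wins, pays 2, utility 23 - 2 = 21.
Since 21 > 0, bidding 24 is strictly better here, so truthful bidding is not dominant.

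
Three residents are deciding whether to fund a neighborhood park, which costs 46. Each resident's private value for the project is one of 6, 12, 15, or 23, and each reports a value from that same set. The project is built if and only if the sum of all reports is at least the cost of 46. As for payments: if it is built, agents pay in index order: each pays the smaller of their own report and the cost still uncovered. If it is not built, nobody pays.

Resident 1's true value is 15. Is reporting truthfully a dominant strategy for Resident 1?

Consider the case where Resident 2 reports 12 and Resident 3 reports 23.
Truthful report 15: project built, pays 15, utility 15 - 15 = 0.
Report 12 instead: project built, pays 12, utility 15 - 12 = 3.
Since 3 > 0, reporting 12 is strictly better here, so truthful reporting is not dominant.

No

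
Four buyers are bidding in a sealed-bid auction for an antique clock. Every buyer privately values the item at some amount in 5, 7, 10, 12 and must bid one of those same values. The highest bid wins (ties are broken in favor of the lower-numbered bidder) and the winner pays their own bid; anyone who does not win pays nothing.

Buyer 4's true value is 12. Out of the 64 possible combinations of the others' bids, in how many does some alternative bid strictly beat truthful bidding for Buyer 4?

Others bid (5, 5, 5): truth gives 0; bid 7 gives 5 > 0. Violating.
Others bid (5, 5, 7): truth gives 0; bid 10 gives 2 > 0. Violating.
Others bid (5, 7, 5): truth gives 0; bid 10 gives 2 > 0. Violating.
Others bid (5, 7, 7): truth gives 0; bid 10 gives 2 > 0. Violating.
Others bid (5, 5, 10): truth gives 0; no alternative beats it.
Others bid (5, 5, 12): truth gives 0; no alternative beats it.
(Checking all 64 profiles: 8 have a profitable deviation, 56 do not.)

8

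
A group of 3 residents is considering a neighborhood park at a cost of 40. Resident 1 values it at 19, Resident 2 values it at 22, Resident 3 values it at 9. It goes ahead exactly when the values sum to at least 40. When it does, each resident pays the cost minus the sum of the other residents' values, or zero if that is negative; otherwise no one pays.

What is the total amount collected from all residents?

21

Total value 50 ≥ cost 40, so it is built.
Resident 1: others sum to 31; max(0, 40 - 31) = 9.
Resident 2: others sum to 28; max(0, 40 - 28) = 12.
Resident 3: others sum to 41; max(0, 40 - 41) = 0.
Total collected = 9 + 12 + 0 = 21.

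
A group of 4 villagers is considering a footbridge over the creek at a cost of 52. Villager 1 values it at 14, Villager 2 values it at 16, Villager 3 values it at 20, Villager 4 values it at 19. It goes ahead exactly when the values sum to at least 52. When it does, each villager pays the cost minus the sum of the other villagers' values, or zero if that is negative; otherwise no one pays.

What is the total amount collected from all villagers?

5

Total value 69 ≥ cost 52, so it is built.
Villager 1: others sum to 55; max(0, 52 - 55) = 0.
Villager 2: others sum to 53; max(0, 52 - 53) = 0.
Villager 3: others sum to 49; max(0, 52 - 49) = 3.
Villager 4: others sum to 50; max(0, 52 - 50) = 2.
Total collected = 0 + 0 + 3 + 2 = 5.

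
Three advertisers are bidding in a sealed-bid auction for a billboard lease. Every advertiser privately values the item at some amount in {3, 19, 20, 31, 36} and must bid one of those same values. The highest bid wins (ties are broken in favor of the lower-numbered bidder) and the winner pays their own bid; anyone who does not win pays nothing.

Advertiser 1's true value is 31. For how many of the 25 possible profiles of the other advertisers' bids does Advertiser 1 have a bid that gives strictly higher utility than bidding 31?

Others bid (3, 3): truth gives 0; bid 3 gives 28 > 0. Violating.
Others bid (3, 19): truth gives 0; bid 19 gives 12 > 0. Violating.
Others bid (3, 20): truth gives 0; bid 20 gives 11 > 0. Violating.
Others bid (19, 3): truth gives 0; bid 19 gives 12 > 0. Violating.
Others bid (3, 31): truth gives 0; no alternative beats it.
Others bid (3, 36): truth gives 0; no alternative beats it.
(Checking all 25 profiles: 9 have a profitable deviation, 16 do not.)

9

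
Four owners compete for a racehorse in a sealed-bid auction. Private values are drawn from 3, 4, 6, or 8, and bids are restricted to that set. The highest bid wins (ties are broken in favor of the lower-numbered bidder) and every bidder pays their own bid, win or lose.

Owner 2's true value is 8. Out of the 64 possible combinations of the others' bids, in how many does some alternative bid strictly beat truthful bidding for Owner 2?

Others bid (3, 3, 3): truth gives 0; bid 4 gives 4 > 0. Violating.
Others bid (3, 3, 4): truth gives 0; bid 4 gives 4 > 0. Violating.
Others bid (3, 3, 6): truth gives 0; bid 6 gives 2 > 0. Violating.
Others bid (3, 4, 3): truth gives 0; bid 4 gives 4 > 0. Violating.
Others bid (3, 3, 8): truth gives 0; no alternative beats it.
Others bid (3, 4, 8): truth gives 0; no alternative beats it.
(Checking all 64 profiles: 34 have a profitable deviation, 30 do not.)

34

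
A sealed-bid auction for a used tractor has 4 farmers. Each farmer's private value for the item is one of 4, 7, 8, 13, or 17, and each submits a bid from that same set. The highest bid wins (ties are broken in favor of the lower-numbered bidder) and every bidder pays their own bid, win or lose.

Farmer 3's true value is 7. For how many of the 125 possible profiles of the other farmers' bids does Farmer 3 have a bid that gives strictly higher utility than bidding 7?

123

Others bid (4, 4, 8): truth gives -7; bid 8 gives -1 > -7. Violating.
Others bid (4, 4, 13): truth gives -7; bid 4 gives -4 > -7. Violating.
Others bid (4, 4, 17): truth gives -7; bid 4 gives -4 > -7. Violating.
Others bid (4, 7, 4): truth gives -7; bid 8 gives -1 > -7. Violating.
Others bid (4, 4, 4): truth gives 0; no alternative beats it.
Others bid (4, 4, 7): truth gives 0; no alternative beats it.
(Checking all 125 profiles: 123 have a profitable deviation, 2 do not.)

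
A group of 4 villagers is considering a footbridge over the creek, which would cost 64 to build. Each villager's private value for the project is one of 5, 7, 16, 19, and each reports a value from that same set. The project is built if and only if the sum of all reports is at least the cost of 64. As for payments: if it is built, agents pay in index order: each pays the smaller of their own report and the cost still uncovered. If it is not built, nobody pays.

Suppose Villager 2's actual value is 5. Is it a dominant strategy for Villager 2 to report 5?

Check each profile of the others' reports and compare truth against every alternative report.
Others report (19, 19, 19): truth gives 0, best alternative gives -2.
Others report (5, 5, 5): truth gives 0, best alternative gives 0.
Others report (5, 5, 7): truth gives 0, best alternative gives 0.
Others report (5, 5, 16): truth gives 0, best alternative gives 0.
Others report (5, 5, 19): truth gives 0, best alternative gives 0.
Others report (5, 7, 5): truth gives 0, best alternative gives 0.
(Remaining 58 profiles checked similarly; truth is weakly best in each.)
In every case the truthful report is at least as good as any alternative, so it is a dominant strategy.

Yes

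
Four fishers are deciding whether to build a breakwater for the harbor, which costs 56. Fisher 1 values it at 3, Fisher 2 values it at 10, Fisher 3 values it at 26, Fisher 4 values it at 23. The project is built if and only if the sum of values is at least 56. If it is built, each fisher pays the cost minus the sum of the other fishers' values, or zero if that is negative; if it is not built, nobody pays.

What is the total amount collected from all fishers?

Total value 62 ≥ cost 56, so it is built.
Fisher 1: others sum to 59; max(0, 56 - 59) = 0.
Fisher 2: others sum to 52; max(0, 56 - 52) = 4.
Fisher 3: others sum to 36; max(0, 56 - 36) = 20.
Fisher 4: others sum to 39; max(0, 56 - 39) = 17.
Total collected = 0 + 4 + 20 + 17 = 41.

41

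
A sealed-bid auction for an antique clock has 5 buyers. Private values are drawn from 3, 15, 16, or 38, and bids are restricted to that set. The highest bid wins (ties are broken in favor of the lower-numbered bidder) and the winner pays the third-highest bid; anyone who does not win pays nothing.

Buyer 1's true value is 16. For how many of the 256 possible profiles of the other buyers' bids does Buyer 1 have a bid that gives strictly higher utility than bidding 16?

Others bid (3, 3, 3, 38): truth gives 0; bid 38 gives 13 > 0. Violating.
Others bid (3, 3, 15, 38): truth gives 0; bid 38 gives 1 > 0. Violating.
Others bid (3, 3, 38, 3): truth gives 0; bid 38 gives 13 > 0. Violating.
Others bid (3, 3, 38, 15): truth gives 0; bid 38 gives 1 > 0. Violating.
Others bid (3, 3, 3, 3): truth gives 13; no alternative beats it.
Others bid (3, 3, 3, 15): truth gives 13; no alternative beats it.
(Checking all 256 profiles: 32 have a profitable deviation, 224 do not.)

32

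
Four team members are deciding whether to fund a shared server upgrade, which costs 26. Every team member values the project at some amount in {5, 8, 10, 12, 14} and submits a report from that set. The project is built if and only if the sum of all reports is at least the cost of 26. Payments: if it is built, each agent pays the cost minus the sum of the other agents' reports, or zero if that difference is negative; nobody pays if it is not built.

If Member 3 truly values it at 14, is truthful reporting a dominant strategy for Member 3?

Check each profile of the others' reports and compare truth against every alternative report.
Others report (5, 8, 14): truth gives 14, best alternative gives 14.
Others report (5, 10, 12): truth gives 14, best alternative gives 14.
Others report (5, 10, 14): truth gives 14, best alternative gives 14.
Others report (5, 12, 10): truth gives 14, best alternative gives 14.
Others report (5, 12, 12): truth gives 14, best alternative gives 14.
Others report (5, 12, 14): truth gives 14, best alternative gives 14.
(Remaining 119 profiles checked similarly; truth is weakly best in each.)
In every case the truthful report is at least as good as any alternative, so it is a dominant strategy.

Yes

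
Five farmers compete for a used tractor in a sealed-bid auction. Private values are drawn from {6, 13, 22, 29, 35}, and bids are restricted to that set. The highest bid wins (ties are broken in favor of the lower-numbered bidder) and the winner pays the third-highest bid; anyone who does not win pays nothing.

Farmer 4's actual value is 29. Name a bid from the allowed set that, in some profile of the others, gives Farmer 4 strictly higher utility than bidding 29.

35

Suppose Farmer 1 bids 6, Farmer 2 bids 6, Farmer 3 bids 6 and Farmer 5 bids 35.
Bid 29: loses, pays 0, utility 0.
Bid 35: wins, pays 6, utility 29 - 6 = 23.
So bidding 35 beats truth here (23 > 0).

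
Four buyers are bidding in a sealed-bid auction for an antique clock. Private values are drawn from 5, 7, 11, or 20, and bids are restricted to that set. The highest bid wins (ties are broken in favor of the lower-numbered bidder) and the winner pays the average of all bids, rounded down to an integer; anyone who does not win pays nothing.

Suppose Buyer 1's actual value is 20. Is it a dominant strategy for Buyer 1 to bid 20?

No

Consider the case where Buyer 2 bids 5, Buyer 3 bids 5 and Buyer 4 bids 5.
Truthful bid 20: wins, pays 8, utility 20 - 8 = 12.
Bid 5 instead: wins, pays 5, utility 20 - 5 = 15.
Since 15 > 12, bidding 5 is strictly better here, so truthful bidding is not dominant.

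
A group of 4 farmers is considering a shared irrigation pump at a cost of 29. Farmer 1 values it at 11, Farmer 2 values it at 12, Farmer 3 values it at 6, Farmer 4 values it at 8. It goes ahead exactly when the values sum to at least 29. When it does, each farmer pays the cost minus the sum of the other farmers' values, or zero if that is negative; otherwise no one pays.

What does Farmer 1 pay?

3

Total value 37 ≥ cost 29, so the project is built.
The other farmers' values sum to 26.
Cost minus that sum is 29 - 26 = 3.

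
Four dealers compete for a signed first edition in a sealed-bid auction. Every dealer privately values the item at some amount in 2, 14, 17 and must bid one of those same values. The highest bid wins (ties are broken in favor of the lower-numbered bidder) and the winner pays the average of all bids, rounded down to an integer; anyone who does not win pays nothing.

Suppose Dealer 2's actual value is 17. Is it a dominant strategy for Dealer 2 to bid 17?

Check each profile of the others' bids and compare truth against every alternative bid.
Others bid (14, 2, 2): truth gives 9, best alternative gives 0.
Others bid (2, 2, 17): truth gives 8, best alternative gives 0.
Others bid (2, 17, 2): truth gives 8, best alternative gives 0.
Others bid (14, 2, 14): truth gives 6, best alternative gives 0.
Others bid (14, 14, 2): truth gives 6, best alternative gives 0.
Others bid (2, 14, 17): truth gives 5, best alternative gives 0.
(Remaining 21 profiles checked similarly; truth is weakly best in each.)
In every case the truthful bid is at least as good as any alternative, so it is a dominant strategy.

Yes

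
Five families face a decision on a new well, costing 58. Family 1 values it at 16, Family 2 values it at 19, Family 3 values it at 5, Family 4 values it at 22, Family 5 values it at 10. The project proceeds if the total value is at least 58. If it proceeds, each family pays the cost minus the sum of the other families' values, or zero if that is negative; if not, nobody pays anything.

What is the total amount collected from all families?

15

Total value 72 ≥ cost 58, so it is built.
Family 1: others sum to 56; max(0, 58 - 56) = 2.
Family 2: others sum to 53; max(0, 58 - 53) = 5.
Family 3: others sum to 67; max(0, 58 - 67) = 0.
Family 4: others sum to 50; max(0, 58 - 50) = 8.
Family 5: others sum to 62; max(0, 58 - 62) = 0.
Total collected = 2 + 5 + 0 + 8 + 0 = 15.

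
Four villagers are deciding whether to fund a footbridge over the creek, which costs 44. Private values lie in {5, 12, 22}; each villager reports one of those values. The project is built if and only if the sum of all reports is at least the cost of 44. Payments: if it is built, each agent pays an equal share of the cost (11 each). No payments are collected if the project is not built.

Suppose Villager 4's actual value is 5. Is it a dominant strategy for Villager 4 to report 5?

Yes

Check each profile of the others' reports and compare truth against every alternative report.
Others report (5, 5, 22): truth gives 0, best alternative gives -6.
Others report (5, 22, 5): truth gives 0, best alternative gives -6.
Others report (12, 12, 12): truth gives 0, best alternative gives -6.
Others report (22, 5, 5): truth gives 0, best alternative gives -6.
Others report (5, 12, 22): truth gives -6, best alternative gives -6.
Others report (5, 22, 12): truth gives -6, best alternative gives -6.
(Remaining 21 profiles checked similarly; truth is weakly best in each.)
In every case the truthful report is at least as good as any alternative, so it is a dominant strategy.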